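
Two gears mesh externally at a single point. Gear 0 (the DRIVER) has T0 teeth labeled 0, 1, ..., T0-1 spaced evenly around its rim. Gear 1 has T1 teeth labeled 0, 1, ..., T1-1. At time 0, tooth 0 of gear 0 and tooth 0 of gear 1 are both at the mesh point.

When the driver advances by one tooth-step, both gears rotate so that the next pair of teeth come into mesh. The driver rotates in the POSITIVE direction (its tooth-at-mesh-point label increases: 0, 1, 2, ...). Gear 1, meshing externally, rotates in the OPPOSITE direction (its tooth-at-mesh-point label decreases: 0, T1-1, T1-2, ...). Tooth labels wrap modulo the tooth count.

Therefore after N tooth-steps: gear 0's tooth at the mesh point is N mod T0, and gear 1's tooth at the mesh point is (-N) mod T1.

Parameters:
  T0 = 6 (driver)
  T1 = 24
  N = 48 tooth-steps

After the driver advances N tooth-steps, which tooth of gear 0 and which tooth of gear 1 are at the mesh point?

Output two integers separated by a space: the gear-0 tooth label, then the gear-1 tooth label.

Gear 0 (driver, T0=6): tooth at mesh = N mod T0
  48 = 8 * 6 + 0, so 48 mod 6 = 0
  gear 0 tooth = 0
Gear 1 (driven, T1=24): tooth at mesh = (-N) mod T1
  48 = 2 * 24 + 0, so 48 mod 24 = 0
  (-48) mod 24 = 0
Mesh after 48 steps: gear-0 tooth 0 meets gear-1 tooth 0

Answer: 0 0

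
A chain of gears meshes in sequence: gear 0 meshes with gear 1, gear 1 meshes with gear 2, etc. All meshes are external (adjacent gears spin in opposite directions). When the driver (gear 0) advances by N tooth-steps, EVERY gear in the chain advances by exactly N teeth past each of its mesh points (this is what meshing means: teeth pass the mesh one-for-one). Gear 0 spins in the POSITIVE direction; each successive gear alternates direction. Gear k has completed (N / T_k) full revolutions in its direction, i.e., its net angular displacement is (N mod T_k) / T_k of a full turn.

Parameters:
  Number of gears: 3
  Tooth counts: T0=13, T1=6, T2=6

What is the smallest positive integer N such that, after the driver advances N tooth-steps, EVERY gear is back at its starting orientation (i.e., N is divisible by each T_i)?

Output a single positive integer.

Gear k returns to start when N is a multiple of T_k.
All gears at start simultaneously when N is a common multiple of [13, 6, 6]; the smallest such N is lcm(13, 6, 6).
Start: lcm = T0 = 13
Fold in T1=6: gcd(13, 6) = 1; lcm(13, 6) = 13 * 6 / 1 = 78 / 1 = 78
Fold in T2=6: gcd(78, 6) = 6; lcm(78, 6) = 78 * 6 / 6 = 468 / 6 = 78
Full cycle length = 78

Answer: 78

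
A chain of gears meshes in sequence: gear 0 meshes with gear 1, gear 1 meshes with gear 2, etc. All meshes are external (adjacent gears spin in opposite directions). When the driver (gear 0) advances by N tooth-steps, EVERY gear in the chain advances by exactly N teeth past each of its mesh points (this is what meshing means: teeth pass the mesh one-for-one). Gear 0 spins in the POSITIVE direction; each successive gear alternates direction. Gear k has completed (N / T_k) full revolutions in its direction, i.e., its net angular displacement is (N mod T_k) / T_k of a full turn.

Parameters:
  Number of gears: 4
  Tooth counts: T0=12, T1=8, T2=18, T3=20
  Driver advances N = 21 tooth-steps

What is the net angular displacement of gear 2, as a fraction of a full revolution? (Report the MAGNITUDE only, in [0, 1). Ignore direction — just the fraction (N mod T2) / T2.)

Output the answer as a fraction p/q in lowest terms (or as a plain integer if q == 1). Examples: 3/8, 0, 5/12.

Answer: 1/6

Derivation:
Chain of 4 gears, tooth counts: [12, 8, 18, 20]
  gear 0: T0=12, direction=positive, advance = 21 mod 12 = 9 teeth = 9/12 turn
  gear 1: T1=8, direction=negative, advance = 21 mod 8 = 5 teeth = 5/8 turn
  gear 2: T2=18, direction=positive, advance = 21 mod 18 = 3 teeth = 3/18 turn
  gear 3: T3=20, direction=negative, advance = 21 mod 20 = 1 teeth = 1/20 turn
Gear 2: 21 mod 18 = 3
Fraction = 3 / 18 = 1/6 (gcd(3,18)=3) = 1/6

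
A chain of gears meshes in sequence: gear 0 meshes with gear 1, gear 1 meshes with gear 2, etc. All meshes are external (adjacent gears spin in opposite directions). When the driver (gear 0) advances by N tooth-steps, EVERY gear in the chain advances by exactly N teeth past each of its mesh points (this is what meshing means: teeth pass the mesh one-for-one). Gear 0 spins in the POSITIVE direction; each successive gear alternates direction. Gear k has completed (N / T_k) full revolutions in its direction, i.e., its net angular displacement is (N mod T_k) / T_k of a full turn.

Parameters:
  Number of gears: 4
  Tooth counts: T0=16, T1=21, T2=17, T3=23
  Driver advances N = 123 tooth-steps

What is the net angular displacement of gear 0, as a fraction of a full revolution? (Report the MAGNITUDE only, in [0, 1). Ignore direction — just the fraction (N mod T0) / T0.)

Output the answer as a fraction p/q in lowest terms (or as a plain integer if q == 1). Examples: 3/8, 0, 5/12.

Chain of 4 gears, tooth counts: [16, 21, 17, 23]
  gear 0: T0=16, direction=positive, advance = 123 mod 16 = 11 teeth = 11/16 turn
  gear 1: T1=21, direction=negative, advance = 123 mod 21 = 18 teeth = 18/21 turn
  gear 2: T2=17, direction=positive, advance = 123 mod 17 = 4 teeth = 4/17 turn
  gear 3: T3=23, direction=negative, advance = 123 mod 23 = 8 teeth = 8/23 turn
Gear 0: 123 mod 16 = 11
Fraction = 11 / 16 = 11/16 (gcd(11,16)=1) = 11/16

Answer: 11/16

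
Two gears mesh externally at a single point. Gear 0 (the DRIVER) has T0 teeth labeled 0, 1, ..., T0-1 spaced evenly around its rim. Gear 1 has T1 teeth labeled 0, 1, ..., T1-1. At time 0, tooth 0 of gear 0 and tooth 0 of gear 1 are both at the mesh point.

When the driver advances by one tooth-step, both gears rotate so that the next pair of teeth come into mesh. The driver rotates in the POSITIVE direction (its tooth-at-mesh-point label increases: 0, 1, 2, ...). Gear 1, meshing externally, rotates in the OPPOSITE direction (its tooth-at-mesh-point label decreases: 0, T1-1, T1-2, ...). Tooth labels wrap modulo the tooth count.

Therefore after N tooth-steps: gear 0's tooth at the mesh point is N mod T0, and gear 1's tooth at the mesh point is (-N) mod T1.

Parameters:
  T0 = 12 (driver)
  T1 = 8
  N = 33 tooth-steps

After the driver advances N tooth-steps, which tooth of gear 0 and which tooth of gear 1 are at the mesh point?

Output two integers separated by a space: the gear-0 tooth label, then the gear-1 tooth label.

Gear 0 (driver, T0=12): tooth at mesh = N mod T0
  33 = 2 * 12 + 9, so 33 mod 12 = 9
  gear 0 tooth = 9
Gear 1 (driven, T1=8): tooth at mesh = (-N) mod T1
  33 = 4 * 8 + 1, so 33 mod 8 = 1
  (-33) mod 8 = (-1) mod 8 = 8 - 1 = 7
Mesh after 33 steps: gear-0 tooth 9 meets gear-1 tooth 7

Answer: 9 7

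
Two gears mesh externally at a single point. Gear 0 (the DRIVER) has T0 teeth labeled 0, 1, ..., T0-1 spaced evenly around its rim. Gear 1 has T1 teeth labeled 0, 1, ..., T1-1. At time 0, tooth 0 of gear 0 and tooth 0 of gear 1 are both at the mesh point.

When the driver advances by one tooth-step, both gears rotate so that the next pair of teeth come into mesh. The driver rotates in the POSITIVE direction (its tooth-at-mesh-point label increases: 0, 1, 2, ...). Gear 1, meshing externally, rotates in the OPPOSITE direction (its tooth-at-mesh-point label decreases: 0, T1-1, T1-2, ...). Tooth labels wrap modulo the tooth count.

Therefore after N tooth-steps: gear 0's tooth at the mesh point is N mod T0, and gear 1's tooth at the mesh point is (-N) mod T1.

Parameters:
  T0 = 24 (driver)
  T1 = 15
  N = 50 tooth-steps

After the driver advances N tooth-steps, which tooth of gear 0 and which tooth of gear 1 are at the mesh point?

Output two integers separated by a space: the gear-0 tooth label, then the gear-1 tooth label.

Gear 0 (driver, T0=24): tooth at mesh = N mod T0
  50 = 2 * 24 + 2, so 50 mod 24 = 2
  gear 0 tooth = 2
Gear 1 (driven, T1=15): tooth at mesh = (-N) mod T1
  50 = 3 * 15 + 5, so 50 mod 15 = 5
  (-50) mod 15 = (-5) mod 15 = 15 - 5 = 10
Mesh after 50 steps: gear-0 tooth 2 meets gear-1 tooth 10

Answer: 2 10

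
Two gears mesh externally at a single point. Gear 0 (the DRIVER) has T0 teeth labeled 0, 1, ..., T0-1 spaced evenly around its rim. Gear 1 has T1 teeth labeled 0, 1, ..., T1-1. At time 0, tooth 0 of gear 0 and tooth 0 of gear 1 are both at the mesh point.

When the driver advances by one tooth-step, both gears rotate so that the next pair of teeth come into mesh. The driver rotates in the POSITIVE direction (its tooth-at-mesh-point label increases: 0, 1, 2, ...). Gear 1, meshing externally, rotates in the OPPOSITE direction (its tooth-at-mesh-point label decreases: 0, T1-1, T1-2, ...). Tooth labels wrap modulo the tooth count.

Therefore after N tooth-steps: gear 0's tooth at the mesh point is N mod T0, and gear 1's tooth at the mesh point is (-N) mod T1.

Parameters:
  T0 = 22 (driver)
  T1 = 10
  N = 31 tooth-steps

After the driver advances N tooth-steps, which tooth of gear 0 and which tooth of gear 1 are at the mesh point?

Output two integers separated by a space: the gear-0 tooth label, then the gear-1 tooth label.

Gear 0 (driver, T0=22): tooth at mesh = N mod T0
  31 = 1 * 22 + 9, so 31 mod 22 = 9
  gear 0 tooth = 9
Gear 1 (driven, T1=10): tooth at mesh = (-N) mod T1
  31 = 3 * 10 + 1, so 31 mod 10 = 1
  (-31) mod 10 = (-1) mod 10 = 10 - 1 = 9
Mesh after 31 steps: gear-0 tooth 9 meets gear-1 tooth 9

Answer: 9 9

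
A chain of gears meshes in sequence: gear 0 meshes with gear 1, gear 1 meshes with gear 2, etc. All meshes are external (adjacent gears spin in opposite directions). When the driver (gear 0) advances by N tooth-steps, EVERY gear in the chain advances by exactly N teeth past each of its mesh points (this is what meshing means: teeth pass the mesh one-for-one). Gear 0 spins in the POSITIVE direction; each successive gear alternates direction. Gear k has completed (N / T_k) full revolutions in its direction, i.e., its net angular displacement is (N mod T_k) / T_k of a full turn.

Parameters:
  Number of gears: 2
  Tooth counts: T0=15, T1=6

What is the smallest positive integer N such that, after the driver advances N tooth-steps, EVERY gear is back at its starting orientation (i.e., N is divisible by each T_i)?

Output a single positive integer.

Gear k returns to start when N is a multiple of T_k.
All gears at start simultaneously when N is a common multiple of [15, 6]; the smallest such N is lcm(15, 6).
Start: lcm = T0 = 15
Fold in T1=6: gcd(15, 6) = 3; lcm(15, 6) = 15 * 6 / 3 = 90 / 3 = 30
Full cycle length = 30

Answer: 30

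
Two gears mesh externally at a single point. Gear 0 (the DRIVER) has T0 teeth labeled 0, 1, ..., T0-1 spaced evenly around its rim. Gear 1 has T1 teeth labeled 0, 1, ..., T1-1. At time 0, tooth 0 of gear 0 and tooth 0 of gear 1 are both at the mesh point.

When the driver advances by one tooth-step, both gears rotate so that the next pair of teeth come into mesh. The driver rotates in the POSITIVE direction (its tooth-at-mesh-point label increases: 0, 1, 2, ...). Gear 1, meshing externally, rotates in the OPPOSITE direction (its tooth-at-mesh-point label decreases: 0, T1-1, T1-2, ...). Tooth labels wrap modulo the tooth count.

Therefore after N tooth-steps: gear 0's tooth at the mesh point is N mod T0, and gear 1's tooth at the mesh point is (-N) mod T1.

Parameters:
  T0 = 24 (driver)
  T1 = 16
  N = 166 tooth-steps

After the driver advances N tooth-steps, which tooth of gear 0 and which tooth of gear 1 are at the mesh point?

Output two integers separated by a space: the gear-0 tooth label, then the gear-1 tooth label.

Gear 0 (driver, T0=24): tooth at mesh = N mod T0
  166 = 6 * 24 + 22, so 166 mod 24 = 22
  gear 0 tooth = 22
Gear 1 (driven, T1=16): tooth at mesh = (-N) mod T1
  166 = 10 * 16 + 6, so 166 mod 16 = 6
  (-166) mod 16 = (-6) mod 16 = 16 - 6 = 10
Mesh after 166 steps: gear-0 tooth 22 meets gear-1 tooth 10

Answer: 22 10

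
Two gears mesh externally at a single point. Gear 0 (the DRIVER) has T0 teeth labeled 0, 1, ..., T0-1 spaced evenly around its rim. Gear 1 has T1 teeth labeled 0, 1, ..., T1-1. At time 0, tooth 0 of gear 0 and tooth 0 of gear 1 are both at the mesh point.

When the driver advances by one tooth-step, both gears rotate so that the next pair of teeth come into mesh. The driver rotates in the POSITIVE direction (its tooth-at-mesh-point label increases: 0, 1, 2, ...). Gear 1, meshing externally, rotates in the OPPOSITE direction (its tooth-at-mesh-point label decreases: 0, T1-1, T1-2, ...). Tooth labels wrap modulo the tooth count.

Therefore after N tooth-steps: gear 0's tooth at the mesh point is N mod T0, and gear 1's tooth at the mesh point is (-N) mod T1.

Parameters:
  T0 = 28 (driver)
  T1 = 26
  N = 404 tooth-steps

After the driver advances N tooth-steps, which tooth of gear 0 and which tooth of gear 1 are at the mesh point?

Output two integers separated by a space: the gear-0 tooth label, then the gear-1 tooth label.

Gear 0 (driver, T0=28): tooth at mesh = N mod T0
  404 = 14 * 28 + 12, so 404 mod 28 = 12
  gear 0 tooth = 12
Gear 1 (driven, T1=26): tooth at mesh = (-N) mod T1
  404 = 15 * 26 + 14, so 404 mod 26 = 14
  (-404) mod 26 = (-14) mod 26 = 26 - 14 = 12
Mesh after 404 steps: gear-0 tooth 12 meets gear-1 tooth 12

Answer: 12 12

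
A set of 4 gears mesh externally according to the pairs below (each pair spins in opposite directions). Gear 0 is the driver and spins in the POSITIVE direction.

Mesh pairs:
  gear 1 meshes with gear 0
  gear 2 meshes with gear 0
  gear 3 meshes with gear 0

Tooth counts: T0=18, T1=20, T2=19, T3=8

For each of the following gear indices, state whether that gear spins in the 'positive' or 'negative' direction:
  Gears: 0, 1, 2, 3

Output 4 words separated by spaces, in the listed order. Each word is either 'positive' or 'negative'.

Answer: positive negative negative negative

Derivation:
Gear 0 (driver): positive (depth 0)
  gear 1: meshes with gear 0 -> depth 1 -> negative (opposite of gear 0)
  gear 2: meshes with gear 0 -> depth 1 -> negative (opposite of gear 0)
  gear 3: meshes with gear 0 -> depth 1 -> negative (opposite of gear 0)
Queried indices 0, 1, 2, 3 -> positive, negative, negative, negative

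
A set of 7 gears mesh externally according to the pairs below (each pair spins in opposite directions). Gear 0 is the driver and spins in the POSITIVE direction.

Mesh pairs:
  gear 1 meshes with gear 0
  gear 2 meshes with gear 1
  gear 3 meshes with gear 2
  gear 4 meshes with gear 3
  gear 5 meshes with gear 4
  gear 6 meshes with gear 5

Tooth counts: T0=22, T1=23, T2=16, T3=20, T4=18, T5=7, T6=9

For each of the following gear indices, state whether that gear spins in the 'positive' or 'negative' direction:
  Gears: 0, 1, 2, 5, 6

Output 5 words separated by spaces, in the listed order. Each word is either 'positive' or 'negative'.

Answer: positive negative positive negative positive

Derivation:
Gear 0 (driver): positive (depth 0)
  gear 1: meshes with gear 0 -> depth 1 -> negative (opposite of gear 0)
  gear 2: meshes with gear 1 -> depth 2 -> positive (opposite of gear 1)
  gear 3: meshes with gear 2 -> depth 3 -> negative (opposite of gear 2)
  gear 4: meshes with gear 3 -> depth 4 -> positive (opposite of gear 3)
  gear 5: meshes with gear 4 -> depth 5 -> negative (opposite of gear 4)
  gear 6: meshes with gear 5 -> depth 6 -> positive (opposite of gear 5)
Queried indices 0, 1, 2, 5, 6 -> positive, negative, positive, negative, positive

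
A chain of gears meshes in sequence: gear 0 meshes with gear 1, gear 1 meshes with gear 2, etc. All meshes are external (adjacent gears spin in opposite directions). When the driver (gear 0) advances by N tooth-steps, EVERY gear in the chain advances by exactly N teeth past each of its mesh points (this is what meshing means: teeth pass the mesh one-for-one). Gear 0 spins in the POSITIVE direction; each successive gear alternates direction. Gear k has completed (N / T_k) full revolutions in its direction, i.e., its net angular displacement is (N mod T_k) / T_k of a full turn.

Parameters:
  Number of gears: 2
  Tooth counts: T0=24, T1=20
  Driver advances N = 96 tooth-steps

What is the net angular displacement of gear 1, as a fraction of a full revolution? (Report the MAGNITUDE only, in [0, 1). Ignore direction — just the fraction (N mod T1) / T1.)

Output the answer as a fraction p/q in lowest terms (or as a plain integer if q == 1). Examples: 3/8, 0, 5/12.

Chain of 2 gears, tooth counts: [24, 20]
  gear 0: T0=24, direction=positive, advance = 96 mod 24 = 0 teeth = 0/24 turn
  gear 1: T1=20, direction=negative, advance = 96 mod 20 = 16 teeth = 16/20 turn
Gear 1: 96 mod 20 = 16
Fraction = 16 / 20 = 4/5 (gcd(16,20)=4) = 4/5

Answer: 4/5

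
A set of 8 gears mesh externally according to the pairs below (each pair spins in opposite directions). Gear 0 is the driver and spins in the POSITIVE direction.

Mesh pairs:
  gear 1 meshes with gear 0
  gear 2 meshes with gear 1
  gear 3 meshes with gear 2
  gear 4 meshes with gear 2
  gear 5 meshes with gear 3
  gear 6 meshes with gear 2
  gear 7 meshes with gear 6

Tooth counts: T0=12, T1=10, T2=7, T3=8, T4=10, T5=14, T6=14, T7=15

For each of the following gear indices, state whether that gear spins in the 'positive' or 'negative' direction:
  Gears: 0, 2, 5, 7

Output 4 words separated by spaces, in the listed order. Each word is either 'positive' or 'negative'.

Answer: positive positive positive positive

Derivation:
Gear 0 (driver): positive (depth 0)
  gear 1: meshes with gear 0 -> depth 1 -> negative (opposite of gear 0)
  gear 2: meshes with gear 1 -> depth 2 -> positive (opposite of gear 1)
  gear 3: meshes with gear 2 -> depth 3 -> negative (opposite of gear 2)
  gear 4: meshes with gear 2 -> depth 3 -> negative (opposite of gear 2)
  gear 5: meshes with gear 3 -> depth 4 -> positive (opposite of gear 3)
  gear 6: meshes with gear 2 -> depth 3 -> negative (opposite of gear 2)
  gear 7: meshes with gear 6 -> depth 4 -> positive (opposite of gear 6)
Queried indices 0, 2, 5, 7 -> positive, positive, positive, positive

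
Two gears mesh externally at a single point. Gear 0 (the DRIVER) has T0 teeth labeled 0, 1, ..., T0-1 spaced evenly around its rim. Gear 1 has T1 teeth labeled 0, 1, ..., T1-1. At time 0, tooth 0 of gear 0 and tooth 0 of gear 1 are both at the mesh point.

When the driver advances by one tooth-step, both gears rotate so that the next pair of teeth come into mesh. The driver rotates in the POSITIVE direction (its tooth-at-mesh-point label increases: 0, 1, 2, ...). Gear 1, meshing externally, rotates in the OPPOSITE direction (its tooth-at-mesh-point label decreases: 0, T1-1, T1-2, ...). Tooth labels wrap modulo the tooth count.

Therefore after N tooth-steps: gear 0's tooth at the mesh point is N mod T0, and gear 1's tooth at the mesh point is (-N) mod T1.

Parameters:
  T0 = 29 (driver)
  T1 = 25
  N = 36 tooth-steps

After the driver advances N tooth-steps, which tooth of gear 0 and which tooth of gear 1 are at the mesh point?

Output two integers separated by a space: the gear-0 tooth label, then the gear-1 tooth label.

Gear 0 (driver, T0=29): tooth at mesh = N mod T0
  36 = 1 * 29 + 7, so 36 mod 29 = 7
  gear 0 tooth = 7
Gear 1 (driven, T1=25): tooth at mesh = (-N) mod T1
  36 = 1 * 25 + 11, so 36 mod 25 = 11
  (-36) mod 25 = (-11) mod 25 = 25 - 11 = 14
Mesh after 36 steps: gear-0 tooth 7 meets gear-1 tooth 14

Answer: 7 14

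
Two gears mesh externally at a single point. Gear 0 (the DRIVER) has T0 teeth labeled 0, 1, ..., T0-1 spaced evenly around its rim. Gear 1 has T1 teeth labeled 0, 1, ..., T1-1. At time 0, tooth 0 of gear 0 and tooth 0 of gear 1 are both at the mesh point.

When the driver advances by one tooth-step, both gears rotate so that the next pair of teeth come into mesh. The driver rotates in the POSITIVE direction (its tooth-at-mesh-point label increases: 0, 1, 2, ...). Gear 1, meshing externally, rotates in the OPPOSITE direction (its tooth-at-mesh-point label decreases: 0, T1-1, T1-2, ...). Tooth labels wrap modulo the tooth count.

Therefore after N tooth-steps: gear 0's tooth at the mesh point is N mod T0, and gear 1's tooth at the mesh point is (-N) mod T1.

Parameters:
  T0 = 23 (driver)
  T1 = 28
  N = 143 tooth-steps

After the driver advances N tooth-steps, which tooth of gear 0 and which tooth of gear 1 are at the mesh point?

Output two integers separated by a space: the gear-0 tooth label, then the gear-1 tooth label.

Gear 0 (driver, T0=23): tooth at mesh = N mod T0
  143 = 6 * 23 + 5, so 143 mod 23 = 5
  gear 0 tooth = 5
Gear 1 (driven, T1=28): tooth at mesh = (-N) mod T1
  143 = 5 * 28 + 3, so 143 mod 28 = 3
  (-143) mod 28 = (-3) mod 28 = 28 - 3 = 25
Mesh after 143 steps: gear-0 tooth 5 meets gear-1 tooth 25

Answer: 5 25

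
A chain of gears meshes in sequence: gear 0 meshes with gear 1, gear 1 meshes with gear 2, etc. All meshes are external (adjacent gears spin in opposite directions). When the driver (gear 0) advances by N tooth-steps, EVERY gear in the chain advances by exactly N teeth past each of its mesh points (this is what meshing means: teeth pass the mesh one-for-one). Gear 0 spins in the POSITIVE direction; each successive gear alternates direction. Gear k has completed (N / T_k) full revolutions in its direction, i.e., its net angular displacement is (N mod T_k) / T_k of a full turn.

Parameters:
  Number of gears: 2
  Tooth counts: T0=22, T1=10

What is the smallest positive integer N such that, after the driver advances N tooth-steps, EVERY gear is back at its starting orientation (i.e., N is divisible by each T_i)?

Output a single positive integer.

Gear k returns to start when N is a multiple of T_k.
All gears at start simultaneously when N is a common multiple of [22, 10]; the smallest such N is lcm(22, 10).
Start: lcm = T0 = 22
Fold in T1=10: gcd(22, 10) = 2; lcm(22, 10) = 22 * 10 / 2 = 220 / 2 = 110
Full cycle length = 110

Answer: 110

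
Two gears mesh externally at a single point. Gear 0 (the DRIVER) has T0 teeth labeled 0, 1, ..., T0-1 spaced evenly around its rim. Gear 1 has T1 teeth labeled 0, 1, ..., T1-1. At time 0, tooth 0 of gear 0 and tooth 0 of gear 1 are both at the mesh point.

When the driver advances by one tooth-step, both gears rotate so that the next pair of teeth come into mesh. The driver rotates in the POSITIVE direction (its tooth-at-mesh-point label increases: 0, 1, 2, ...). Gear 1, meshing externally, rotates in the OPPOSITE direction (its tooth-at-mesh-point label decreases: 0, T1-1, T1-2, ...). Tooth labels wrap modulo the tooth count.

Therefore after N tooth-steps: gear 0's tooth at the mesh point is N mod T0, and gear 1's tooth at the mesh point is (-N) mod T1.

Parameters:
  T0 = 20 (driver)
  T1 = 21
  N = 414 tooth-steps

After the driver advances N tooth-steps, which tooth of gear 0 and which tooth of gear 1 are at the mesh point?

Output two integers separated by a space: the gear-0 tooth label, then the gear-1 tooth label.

Answer: 14 6

Derivation:
Gear 0 (driver, T0=20): tooth at mesh = N mod T0
  414 = 20 * 20 + 14, so 414 mod 20 = 14
  gear 0 tooth = 14
Gear 1 (driven, T1=21): tooth at mesh = (-N) mod T1
  414 = 19 * 21 + 15, so 414 mod 21 = 15
  (-414) mod 21 = (-15) mod 21 = 21 - 15 = 6
Mesh after 414 steps: gear-0 tooth 14 meets gear-1 tooth 6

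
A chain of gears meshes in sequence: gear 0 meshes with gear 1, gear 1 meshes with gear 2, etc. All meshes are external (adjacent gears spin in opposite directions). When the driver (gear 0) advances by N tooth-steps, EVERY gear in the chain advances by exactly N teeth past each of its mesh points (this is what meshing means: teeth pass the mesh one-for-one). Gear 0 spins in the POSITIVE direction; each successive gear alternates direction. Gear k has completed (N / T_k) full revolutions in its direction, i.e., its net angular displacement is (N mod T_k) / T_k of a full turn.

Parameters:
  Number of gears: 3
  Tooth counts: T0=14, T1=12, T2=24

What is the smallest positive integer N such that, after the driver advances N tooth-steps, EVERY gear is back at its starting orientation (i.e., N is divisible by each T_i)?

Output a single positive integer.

Gear k returns to start when N is a multiple of T_k.
All gears at start simultaneously when N is a common multiple of [14, 12, 24]; the smallest such N is lcm(14, 12, 24).
Start: lcm = T0 = 14
Fold in T1=12: gcd(14, 12) = 2; lcm(14, 12) = 14 * 12 / 2 = 168 / 2 = 84
Fold in T2=24: gcd(84, 24) = 12; lcm(84, 24) = 84 * 24 / 12 = 2016 / 12 = 168
Full cycle length = 168

Answer: 168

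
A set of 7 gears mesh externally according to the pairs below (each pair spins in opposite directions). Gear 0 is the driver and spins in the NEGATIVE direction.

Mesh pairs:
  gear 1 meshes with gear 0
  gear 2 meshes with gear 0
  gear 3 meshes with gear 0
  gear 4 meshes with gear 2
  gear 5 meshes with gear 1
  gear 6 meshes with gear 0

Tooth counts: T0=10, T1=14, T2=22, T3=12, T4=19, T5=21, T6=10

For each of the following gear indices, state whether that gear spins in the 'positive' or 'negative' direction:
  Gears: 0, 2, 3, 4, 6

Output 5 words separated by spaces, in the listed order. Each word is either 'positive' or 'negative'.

Answer: negative positive positive negative positive

Derivation:
Gear 0 (driver): negative (depth 0)
  gear 1: meshes with gear 0 -> depth 1 -> positive (opposite of gear 0)
  gear 2: meshes with gear 0 -> depth 1 -> positive (opposite of gear 0)
  gear 3: meshes with gear 0 -> depth 1 -> positive (opposite of gear 0)
  gear 4: meshes with gear 2 -> depth 2 -> negative (opposite of gear 2)
  gear 5: meshes with gear 1 -> depth 2 -> negative (opposite of gear 1)
  gear 6: meshes with gear 0 -> depth 1 -> positive (opposite of gear 0)
Queried indices 0, 2, 3, 4, 6 -> negative, positive, positive, negative, positive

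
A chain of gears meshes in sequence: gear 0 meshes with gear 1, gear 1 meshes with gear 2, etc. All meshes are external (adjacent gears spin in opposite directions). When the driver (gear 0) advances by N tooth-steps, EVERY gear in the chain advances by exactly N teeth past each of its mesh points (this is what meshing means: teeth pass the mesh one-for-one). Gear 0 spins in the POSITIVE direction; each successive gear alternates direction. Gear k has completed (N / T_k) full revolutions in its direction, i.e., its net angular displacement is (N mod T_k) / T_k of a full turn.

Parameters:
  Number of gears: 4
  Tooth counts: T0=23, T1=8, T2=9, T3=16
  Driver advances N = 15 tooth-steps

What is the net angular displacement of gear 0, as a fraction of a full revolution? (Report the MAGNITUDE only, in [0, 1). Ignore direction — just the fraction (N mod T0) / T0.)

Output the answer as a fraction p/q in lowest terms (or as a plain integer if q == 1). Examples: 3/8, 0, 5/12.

Chain of 4 gears, tooth counts: [23, 8, 9, 16]
  gear 0: T0=23, direction=positive, advance = 15 mod 23 = 15 teeth = 15/23 turn
  gear 1: T1=8, direction=negative, advance = 15 mod 8 = 7 teeth = 7/8 turn
  gear 2: T2=9, direction=positive, advance = 15 mod 9 = 6 teeth = 6/9 turn
  gear 3: T3=16, direction=negative, advance = 15 mod 16 = 15 teeth = 15/16 turn
Gear 0: 15 mod 23 = 15
Fraction = 15 / 23 = 15/23 (gcd(15,23)=1) = 15/23

Answer: 15/23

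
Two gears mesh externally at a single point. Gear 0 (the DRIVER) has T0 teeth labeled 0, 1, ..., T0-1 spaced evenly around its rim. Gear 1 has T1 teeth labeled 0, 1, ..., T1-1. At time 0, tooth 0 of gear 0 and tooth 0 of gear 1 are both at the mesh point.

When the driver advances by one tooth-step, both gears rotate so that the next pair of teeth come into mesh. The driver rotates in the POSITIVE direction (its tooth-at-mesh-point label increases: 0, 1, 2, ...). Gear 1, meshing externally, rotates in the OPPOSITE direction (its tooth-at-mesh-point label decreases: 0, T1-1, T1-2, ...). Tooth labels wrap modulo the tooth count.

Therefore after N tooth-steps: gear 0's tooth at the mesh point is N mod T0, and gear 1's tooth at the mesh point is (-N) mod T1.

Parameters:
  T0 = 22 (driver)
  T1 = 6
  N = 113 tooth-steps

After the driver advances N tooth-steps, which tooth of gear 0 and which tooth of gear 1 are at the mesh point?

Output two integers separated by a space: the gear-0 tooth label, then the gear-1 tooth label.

Answer: 3 1

Derivation:
Gear 0 (driver, T0=22): tooth at mesh = N mod T0
  113 = 5 * 22 + 3, so 113 mod 22 = 3
  gear 0 tooth = 3
Gear 1 (driven, T1=6): tooth at mesh = (-N) mod T1
  113 = 18 * 6 + 5, so 113 mod 6 = 5
  (-113) mod 6 = (-5) mod 6 = 6 - 5 = 1
Mesh after 113 steps: gear-0 tooth 3 meets gear-1 tooth 1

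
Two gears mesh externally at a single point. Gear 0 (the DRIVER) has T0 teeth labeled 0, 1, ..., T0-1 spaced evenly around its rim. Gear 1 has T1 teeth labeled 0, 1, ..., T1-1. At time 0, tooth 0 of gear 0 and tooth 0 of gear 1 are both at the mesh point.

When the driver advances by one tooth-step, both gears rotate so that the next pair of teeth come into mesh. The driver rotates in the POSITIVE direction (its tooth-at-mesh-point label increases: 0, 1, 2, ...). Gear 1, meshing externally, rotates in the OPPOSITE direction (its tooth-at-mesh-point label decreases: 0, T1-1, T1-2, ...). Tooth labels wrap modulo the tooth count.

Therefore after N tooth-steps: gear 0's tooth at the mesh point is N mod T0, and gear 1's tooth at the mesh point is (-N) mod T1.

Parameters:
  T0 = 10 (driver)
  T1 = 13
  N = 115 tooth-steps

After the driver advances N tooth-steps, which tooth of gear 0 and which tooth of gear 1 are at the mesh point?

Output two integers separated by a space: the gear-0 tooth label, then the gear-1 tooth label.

Gear 0 (driver, T0=10): tooth at mesh = N mod T0
  115 = 11 * 10 + 5, so 115 mod 10 = 5
  gear 0 tooth = 5
Gear 1 (driven, T1=13): tooth at mesh = (-N) mod T1
  115 = 8 * 13 + 11, so 115 mod 13 = 11
  (-115) mod 13 = (-11) mod 13 = 13 - 11 = 2
Mesh after 115 steps: gear-0 tooth 5 meets gear-1 tooth 2

Answer: 5 2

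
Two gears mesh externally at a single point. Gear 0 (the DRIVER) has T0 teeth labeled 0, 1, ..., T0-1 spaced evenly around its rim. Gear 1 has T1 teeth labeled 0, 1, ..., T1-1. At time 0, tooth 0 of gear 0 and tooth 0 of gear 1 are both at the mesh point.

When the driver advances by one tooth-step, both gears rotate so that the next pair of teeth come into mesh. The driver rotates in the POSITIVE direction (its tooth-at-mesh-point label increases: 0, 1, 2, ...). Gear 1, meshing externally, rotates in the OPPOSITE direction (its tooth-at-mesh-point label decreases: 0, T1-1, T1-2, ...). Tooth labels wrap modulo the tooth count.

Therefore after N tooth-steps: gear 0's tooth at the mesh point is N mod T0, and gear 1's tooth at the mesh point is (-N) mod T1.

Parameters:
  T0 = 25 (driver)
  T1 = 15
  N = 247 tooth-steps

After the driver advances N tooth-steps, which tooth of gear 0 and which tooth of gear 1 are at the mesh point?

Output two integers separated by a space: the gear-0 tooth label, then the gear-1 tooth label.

Answer: 22 8

Derivation:
Gear 0 (driver, T0=25): tooth at mesh = N mod T0
  247 = 9 * 25 + 22, so 247 mod 25 = 22
  gear 0 tooth = 22
Gear 1 (driven, T1=15): tooth at mesh = (-N) mod T1
  247 = 16 * 15 + 7, so 247 mod 15 = 7
  (-247) mod 15 = (-7) mod 15 = 15 - 7 = 8
Mesh after 247 steps: gear-0 tooth 22 meets gear-1 tooth 8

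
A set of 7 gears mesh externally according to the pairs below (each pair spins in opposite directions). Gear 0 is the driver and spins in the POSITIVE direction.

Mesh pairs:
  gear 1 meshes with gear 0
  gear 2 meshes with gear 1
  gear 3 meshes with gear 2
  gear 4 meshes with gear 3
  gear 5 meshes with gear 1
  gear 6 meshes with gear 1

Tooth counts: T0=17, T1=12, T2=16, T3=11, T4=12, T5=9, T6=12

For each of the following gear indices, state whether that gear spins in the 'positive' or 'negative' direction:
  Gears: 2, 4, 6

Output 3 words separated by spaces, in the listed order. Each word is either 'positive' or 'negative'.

Answer: positive positive positive

Derivation:
Gear 0 (driver): positive (depth 0)
  gear 1: meshes with gear 0 -> depth 1 -> negative (opposite of gear 0)
  gear 2: meshes with gear 1 -> depth 2 -> positive (opposite of gear 1)
  gear 3: meshes with gear 2 -> depth 3 -> negative (opposite of gear 2)
  gear 4: meshes with gear 3 -> depth 4 -> positive (opposite of gear 3)
  gear 5: meshes with gear 1 -> depth 2 -> positive (opposite of gear 1)
  gear 6: meshes with gear 1 -> depth 2 -> positive (opposite of gear 1)
Queried indices 2, 4, 6 -> positive, positive, positive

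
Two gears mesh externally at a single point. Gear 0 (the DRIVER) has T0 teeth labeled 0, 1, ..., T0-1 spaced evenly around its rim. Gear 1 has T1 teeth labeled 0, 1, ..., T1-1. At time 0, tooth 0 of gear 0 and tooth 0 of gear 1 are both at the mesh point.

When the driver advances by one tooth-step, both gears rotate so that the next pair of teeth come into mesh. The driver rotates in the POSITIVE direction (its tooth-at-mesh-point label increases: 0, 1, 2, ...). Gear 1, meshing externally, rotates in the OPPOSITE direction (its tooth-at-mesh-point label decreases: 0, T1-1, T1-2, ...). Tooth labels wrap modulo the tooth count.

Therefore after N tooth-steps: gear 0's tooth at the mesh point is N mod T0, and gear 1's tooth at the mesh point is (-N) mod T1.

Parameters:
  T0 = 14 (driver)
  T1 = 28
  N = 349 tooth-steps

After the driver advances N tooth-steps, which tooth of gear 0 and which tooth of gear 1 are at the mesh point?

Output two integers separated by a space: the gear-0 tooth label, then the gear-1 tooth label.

Answer: 13 15

Derivation:
Gear 0 (driver, T0=14): tooth at mesh = N mod T0
  349 = 24 * 14 + 13, so 349 mod 14 = 13
  gear 0 tooth = 13
Gear 1 (driven, T1=28): tooth at mesh = (-N) mod T1
  349 = 12 * 28 + 13, so 349 mod 28 = 13
  (-349) mod 28 = (-13) mod 28 = 28 - 13 = 15
Mesh after 349 steps: gear-0 tooth 13 meets gear-1 tooth 15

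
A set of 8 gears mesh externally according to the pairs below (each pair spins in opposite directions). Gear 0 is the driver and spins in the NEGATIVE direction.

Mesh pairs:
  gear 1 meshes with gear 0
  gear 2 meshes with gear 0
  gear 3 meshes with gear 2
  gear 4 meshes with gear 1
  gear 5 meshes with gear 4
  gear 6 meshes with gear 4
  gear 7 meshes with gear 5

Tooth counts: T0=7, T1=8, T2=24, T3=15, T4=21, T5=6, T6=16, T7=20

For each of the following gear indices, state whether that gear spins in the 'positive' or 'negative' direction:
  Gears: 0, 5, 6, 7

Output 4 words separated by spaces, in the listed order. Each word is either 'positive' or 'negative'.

Gear 0 (driver): negative (depth 0)
  gear 1: meshes with gear 0 -> depth 1 -> positive (opposite of gear 0)
  gear 2: meshes with gear 0 -> depth 1 -> positive (opposite of gear 0)
  gear 3: meshes with gear 2 -> depth 2 -> negative (opposite of gear 2)
  gear 4: meshes with gear 1 -> depth 2 -> negative (opposite of gear 1)
  gear 5: meshes with gear 4 -> depth 3 -> positive (opposite of gear 4)
  gear 6: meshes with gear 4 -> depth 3 -> positive (opposite of gear 4)
  gear 7: meshes with gear 5 -> depth 4 -> negative (opposite of gear 5)
Queried indices 0, 5, 6, 7 -> negative, positive, positive, negative

Answer: negative positive positive negative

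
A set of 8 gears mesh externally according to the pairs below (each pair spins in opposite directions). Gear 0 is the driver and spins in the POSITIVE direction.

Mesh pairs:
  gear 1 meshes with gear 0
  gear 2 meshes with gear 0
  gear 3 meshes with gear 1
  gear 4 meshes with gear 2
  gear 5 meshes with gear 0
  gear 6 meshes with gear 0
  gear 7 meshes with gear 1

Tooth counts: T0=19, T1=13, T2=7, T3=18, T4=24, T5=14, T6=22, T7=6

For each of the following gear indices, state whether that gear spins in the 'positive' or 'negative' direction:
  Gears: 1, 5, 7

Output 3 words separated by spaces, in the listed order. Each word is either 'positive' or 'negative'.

Gear 0 (driver): positive (depth 0)
  gear 1: meshes with gear 0 -> depth 1 -> negative (opposite of gear 0)
  gear 2: meshes with gear 0 -> depth 1 -> negative (opposite of gear 0)
  gear 3: meshes with gear 1 -> depth 2 -> positive (opposite of gear 1)
  gear 4: meshes with gear 2 -> depth 2 -> positive (opposite of gear 2)
  gear 5: meshes with gear 0 -> depth 1 -> negative (opposite of gear 0)
  gear 6: meshes with gear 0 -> depth 1 -> negative (opposite of gear 0)
  gear 7: meshes with gear 1 -> depth 2 -> positive (opposite of gear 1)
Queried indices 1, 5, 7 -> negative, negative, positive

Answer: negative negative positive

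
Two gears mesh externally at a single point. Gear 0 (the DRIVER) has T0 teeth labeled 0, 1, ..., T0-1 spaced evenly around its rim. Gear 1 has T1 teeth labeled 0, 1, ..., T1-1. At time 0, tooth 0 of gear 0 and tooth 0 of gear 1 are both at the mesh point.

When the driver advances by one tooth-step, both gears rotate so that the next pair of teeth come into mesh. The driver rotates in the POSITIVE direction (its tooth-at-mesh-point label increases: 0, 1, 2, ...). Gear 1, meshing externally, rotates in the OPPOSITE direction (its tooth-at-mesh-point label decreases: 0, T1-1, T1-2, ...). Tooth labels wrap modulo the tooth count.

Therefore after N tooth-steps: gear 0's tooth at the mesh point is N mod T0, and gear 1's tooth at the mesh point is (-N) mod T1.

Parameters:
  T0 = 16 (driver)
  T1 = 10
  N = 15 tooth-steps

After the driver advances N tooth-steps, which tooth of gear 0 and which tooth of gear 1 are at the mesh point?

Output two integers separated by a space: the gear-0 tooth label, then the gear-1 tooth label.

Gear 0 (driver, T0=16): tooth at mesh = N mod T0
  15 = 0 * 16 + 15, so 15 mod 16 = 15
  gear 0 tooth = 15
Gear 1 (driven, T1=10): tooth at mesh = (-N) mod T1
  15 = 1 * 10 + 5, so 15 mod 10 = 5
  (-15) mod 10 = (-5) mod 10 = 10 - 5 = 5
Mesh after 15 steps: gear-0 tooth 15 meets gear-1 tooth 5

Answer: 15 5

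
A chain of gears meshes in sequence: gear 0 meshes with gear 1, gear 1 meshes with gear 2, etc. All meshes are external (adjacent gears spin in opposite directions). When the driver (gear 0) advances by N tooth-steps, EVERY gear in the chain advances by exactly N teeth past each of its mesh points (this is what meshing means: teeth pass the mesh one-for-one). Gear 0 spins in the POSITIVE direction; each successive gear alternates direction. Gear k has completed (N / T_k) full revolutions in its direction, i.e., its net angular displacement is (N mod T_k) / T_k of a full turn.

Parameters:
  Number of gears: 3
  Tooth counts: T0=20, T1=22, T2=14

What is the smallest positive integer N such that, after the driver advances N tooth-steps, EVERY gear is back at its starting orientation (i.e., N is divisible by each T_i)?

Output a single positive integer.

Gear k returns to start when N is a multiple of T_k.
All gears at start simultaneously when N is a common multiple of [20, 22, 14]; the smallest such N is lcm(20, 22, 14).
Start: lcm = T0 = 20
Fold in T1=22: gcd(20, 22) = 2; lcm(20, 22) = 20 * 22 / 2 = 440 / 2 = 220
Fold in T2=14: gcd(220, 14) = 2; lcm(220, 14) = 220 * 14 / 2 = 3080 / 2 = 1540
Full cycle length = 1540

Answer: 1540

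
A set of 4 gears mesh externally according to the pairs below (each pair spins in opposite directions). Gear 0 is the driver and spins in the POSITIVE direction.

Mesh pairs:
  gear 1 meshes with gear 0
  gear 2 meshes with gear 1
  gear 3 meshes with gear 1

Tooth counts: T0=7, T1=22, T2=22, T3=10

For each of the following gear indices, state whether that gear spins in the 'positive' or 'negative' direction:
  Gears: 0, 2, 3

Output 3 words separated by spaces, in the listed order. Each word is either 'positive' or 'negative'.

Answer: positive positive positive

Derivation:
Gear 0 (driver): positive (depth 0)
  gear 1: meshes with gear 0 -> depth 1 -> negative (opposite of gear 0)
  gear 2: meshes with gear 1 -> depth 2 -> positive (opposite of gear 1)
  gear 3: meshes with gear 1 -> depth 2 -> positive (opposite of gear 1)
Queried indices 0, 2, 3 -> positive, positive, positive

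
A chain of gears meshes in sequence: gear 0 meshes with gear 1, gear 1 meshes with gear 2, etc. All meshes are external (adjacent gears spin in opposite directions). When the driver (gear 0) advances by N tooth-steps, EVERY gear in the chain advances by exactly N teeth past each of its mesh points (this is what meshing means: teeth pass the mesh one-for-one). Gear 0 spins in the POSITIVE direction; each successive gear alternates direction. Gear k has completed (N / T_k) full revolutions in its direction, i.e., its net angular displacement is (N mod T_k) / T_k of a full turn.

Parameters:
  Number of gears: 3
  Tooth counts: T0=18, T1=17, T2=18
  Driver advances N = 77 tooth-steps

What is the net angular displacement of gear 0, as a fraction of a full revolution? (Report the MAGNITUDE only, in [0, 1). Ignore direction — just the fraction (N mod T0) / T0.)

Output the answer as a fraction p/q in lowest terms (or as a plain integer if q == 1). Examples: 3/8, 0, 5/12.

Chain of 3 gears, tooth counts: [18, 17, 18]
  gear 0: T0=18, direction=positive, advance = 77 mod 18 = 5 teeth = 5/18 turn
  gear 1: T1=17, direction=negative, advance = 77 mod 17 = 9 teeth = 9/17 turn
  gear 2: T2=18, direction=positive, advance = 77 mod 18 = 5 teeth = 5/18 turn
Gear 0: 77 mod 18 = 5
Fraction = 5 / 18 = 5/18 (gcd(5,18)=1) = 5/18

Answer: 5/18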